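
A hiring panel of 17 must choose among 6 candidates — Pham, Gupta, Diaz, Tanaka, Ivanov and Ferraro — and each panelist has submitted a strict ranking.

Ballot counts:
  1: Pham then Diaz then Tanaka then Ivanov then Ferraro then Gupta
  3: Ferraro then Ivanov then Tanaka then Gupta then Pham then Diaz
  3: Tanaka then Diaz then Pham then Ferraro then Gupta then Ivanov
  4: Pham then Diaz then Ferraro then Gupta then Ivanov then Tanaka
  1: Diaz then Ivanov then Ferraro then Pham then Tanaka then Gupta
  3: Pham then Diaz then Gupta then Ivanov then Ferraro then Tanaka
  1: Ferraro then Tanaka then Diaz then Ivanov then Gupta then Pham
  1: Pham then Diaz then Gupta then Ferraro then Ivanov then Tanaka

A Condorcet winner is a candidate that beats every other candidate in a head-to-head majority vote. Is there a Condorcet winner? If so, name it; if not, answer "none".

Check each pair by majority over 17 ballots:
Pham vs Gupta: 1+3+4+1+3+1 = 13 for Pham, 4 for Gupta — Pham by 13–4.
Pham vs Diaz: Pham preferred on 1+3+4+3+1 = 12 ballots; Pham wins 12–5.
Pham vs Tanaka: 10 to 7, Pham.
Pham vs Ivanov: Pham preferred on 1+3+4+3+1 = 12 ballots; Pham wins 12–5.
Pham vs Ferraro: Pham preferred on 1+3+4+3+1 = 12 ballots; Pham wins 12–5.
Gupta vs Diaz: 3 to 14, Diaz.
Gupta vs Tanaka: Gupta is ranked higher on 4+3+1 = 8 ballots, Tanaka on 9. Tanaka wins 9–8.
Gupta vs Ivanov: Gupta is ranked higher on 3+4+3+1 = 11 ballots, Ivanov on 6. Gupta wins 11–6.
Gupta vs Ferraro: Gupta preferred on 3+1 = 4 ballots; Ferraro wins 13–4.
Diaz vs Tanaka: Diaz is ranked higher on 1+4+1+3+1 = 10 ballots, Tanaka on 7. Diaz wins 10–7.
Diaz vs Ivanov: 14 to 3, Diaz.
Diaz vs Ferraro: 13 to 4, Diaz.
Tanaka vs Ivanov: 1+3+1 = 5 for Tanaka, 12 for Ivanov — Ivanov by 12–5.
Tanaka vs Ferraro: 4 to 13, Ferraro.
Ivanov vs Ferraro: Ivanov is ranked higher on 1+1+3 = 5 ballots, Ferraro on 12. Ferraro wins 12–5.
Pham defeats every rival head-to-head and is the Condorcet winner.

Pham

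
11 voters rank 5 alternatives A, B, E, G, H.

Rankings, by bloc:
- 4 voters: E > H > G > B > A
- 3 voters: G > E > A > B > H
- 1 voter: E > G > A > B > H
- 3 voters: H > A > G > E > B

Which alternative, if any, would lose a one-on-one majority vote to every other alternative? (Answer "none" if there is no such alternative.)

Head-to-head results (11 voters):
A–B: A 7–4.
A vs E: E wins 8–3.
A vs G: A preferred on 3 ballots; G wins 8–3.
A vs H: H wins 7–4.
B vs E: B is ranked higher on 0 ballots, E on 11. E wins 11–0.
B vs G: B preferred on 0 ballots; G wins 11–0.
B–H: H 7–4.
E vs G: 5 to 6, G.
E vs H: E, 8–3.
G vs H: H, 7–4.
B is beaten in every head-to-head and is the Condorcet loser.

B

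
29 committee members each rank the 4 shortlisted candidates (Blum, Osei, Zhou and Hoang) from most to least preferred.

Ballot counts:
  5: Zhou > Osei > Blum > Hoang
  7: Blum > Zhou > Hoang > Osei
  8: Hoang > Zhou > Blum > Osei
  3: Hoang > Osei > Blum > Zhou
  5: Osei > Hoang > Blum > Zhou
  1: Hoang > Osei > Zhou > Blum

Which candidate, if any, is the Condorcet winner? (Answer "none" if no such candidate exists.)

Hoang

Check each pair by majority over 29 ballots:
Blum vs Osei: 7+8 = 15 for Blum, 14 for Osei — Blum by 15–14.
Blum vs Zhou: 7+3+5 = 15 for Blum, 14 for Zhou — Blum by 15–14.
Blum vs Hoang: 12 to 17, Hoang.
Osei vs Zhou: Zhou, 20–9.
Osei vs Hoang: Hoang wins 19–10.
Zhou vs Hoang: 5+7 = 12 for Zhou, 17 for Hoang — Hoang by 17–12.
Only Hoang has no losses; Hoang is the Condorcet winner.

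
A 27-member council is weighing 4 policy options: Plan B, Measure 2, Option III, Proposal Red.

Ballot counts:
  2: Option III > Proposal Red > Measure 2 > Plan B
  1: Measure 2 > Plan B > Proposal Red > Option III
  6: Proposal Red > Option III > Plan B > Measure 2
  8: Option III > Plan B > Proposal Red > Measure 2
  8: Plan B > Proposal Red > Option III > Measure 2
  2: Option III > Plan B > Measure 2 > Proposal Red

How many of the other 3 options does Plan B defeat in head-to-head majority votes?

Plan B against each rival (27 council members):
Plan B vs Measure 2: Plan B preferred on 6+8+8+2 = 24 ballots; Plan B wins 24–3.
Plan B vs Option III: Option III, 18–9.
Plan B vs Proposal Red: Plan B, 19–8.
Plan B beats Measure 2, Proposal Red; loses to Option III — 2 pairwise wins.

2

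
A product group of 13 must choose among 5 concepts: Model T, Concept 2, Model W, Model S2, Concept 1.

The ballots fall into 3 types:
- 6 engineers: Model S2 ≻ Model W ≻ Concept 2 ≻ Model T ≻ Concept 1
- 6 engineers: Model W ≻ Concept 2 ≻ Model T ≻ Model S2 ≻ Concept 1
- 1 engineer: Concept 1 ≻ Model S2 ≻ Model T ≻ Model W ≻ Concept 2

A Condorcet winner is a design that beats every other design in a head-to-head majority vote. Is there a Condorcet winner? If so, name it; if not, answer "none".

Model S2

Check each pair by majority over 13 ballots:
Model T vs Concept 2: Concept 2 wins 12–1.
Model T–Model W: Model W 12–1.
Model T vs Model S2: Model S2, 7–6.
Model T vs Concept 1: Model T is ranked higher on 6+6 = 12 ballots, Concept 1 on 1. Model T wins 12–1.
Concept 2 vs Model W: Model W, 13–0.
Concept 2–Model S2: Model S2 7–6.
Concept 2 vs Concept 1: 12 to 1, Concept 2.
Model W vs Model S2: Model W preferred on 6 ballots; Model S2 wins 7–6.
Model W vs Concept 1: 12 to 1, Model W.
Model S2 vs Concept 1: Model S2 wins 12–1.
Model S2 wins every pairwise contest, so Model S2 is the Condorcet winner.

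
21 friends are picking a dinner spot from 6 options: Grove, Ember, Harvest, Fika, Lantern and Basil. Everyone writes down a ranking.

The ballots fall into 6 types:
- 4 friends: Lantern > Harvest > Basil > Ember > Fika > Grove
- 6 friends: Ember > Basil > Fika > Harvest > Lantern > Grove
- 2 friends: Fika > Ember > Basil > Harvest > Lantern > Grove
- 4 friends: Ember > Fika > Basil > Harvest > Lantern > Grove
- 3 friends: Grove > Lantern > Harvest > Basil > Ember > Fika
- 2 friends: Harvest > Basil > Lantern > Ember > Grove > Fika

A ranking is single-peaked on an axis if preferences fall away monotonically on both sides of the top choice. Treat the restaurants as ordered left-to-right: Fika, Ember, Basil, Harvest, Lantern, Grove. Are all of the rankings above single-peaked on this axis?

Axis positions: Fika=1, Ember=2, Basil=3, Harvest=4, Lantern=5, Grove=6.
Type 1 (peak Lantern at position 5): ranking walks positions 5-4-3-2-1-6, expanding outward from the peak — single-peaked.
Type 2 (peak Ember at position 2): ranking walks positions 2-3-1-4-5-6, expanding outward from the peak — single-peaked.
Type 3 (peak Fika at position 1): ranking walks positions 1-2-3-4-5-6, expanding outward from the peak — single-peaked.
Type 4 (peak Ember at position 2): ranking walks positions 2-1-3-4-5-6, expanding outward from the peak — single-peaked.
Type 5 (peak Grove at position 6): ranking walks positions 6-5-4-3-2-1, expanding outward from the peak — single-peaked.
Type 6 (peak Harvest at position 4): ranking walks positions 4-3-5-2-6-1, expanding outward from the peak — single-peaked.
Every ranking is single-peaked on this axis.

yes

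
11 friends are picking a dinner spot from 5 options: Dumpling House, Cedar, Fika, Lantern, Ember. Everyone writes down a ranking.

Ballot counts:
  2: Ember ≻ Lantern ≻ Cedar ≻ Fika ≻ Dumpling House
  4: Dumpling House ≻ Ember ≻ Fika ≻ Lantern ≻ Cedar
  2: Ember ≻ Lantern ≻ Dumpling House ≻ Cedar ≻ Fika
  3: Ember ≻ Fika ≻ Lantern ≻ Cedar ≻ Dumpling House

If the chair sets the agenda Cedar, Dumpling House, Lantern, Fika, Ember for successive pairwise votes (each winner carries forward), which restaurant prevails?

Round 1: Cedar vs Dumpling House — 5–6, Dumpling House advances.
Round 2: Dumpling House vs Lantern — 4–7, Lantern advances.
Round 3: Lantern vs Fika — 4–7, Fika advances.
Round 4: Fika vs Ember — 0–11, Ember advances.
The agenda winner is Ember.

Ember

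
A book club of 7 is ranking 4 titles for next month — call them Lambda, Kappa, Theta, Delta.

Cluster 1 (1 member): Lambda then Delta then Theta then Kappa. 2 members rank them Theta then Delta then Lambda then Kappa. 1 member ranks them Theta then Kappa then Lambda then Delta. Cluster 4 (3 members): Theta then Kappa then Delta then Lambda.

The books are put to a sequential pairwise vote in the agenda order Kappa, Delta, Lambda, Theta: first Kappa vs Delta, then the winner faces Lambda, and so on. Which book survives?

Round 1: Kappa vs Delta — 4–3, Kappa advances.
Round 2: Kappa vs Lambda — 4–3, Kappa advances.
Round 3: Kappa vs Theta — 0–7, Theta advances.
The agenda winner is Theta.

Theta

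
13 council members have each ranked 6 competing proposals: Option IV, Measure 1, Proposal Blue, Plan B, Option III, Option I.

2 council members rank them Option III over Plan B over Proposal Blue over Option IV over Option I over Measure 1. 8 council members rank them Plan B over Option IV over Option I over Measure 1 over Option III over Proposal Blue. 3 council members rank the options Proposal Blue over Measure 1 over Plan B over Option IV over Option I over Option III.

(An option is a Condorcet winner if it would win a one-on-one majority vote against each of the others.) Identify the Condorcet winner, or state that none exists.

Pairwise majorities:
Option IV vs Measure 1: Option IV preferred on 2+8 = 10 ballots; Option IV wins 10–3.
Option IV vs Proposal Blue: Option IV preferred on 8 ballots; Option IV wins 8–5.
Option IV vs Plan B: Option IV is ranked higher on 0 ballots, Plan B on 13. Plan B wins 13–0.
Option IV vs Option III: Option IV is ranked higher on 8+3 = 11 ballots, Option III on 2. Option IV wins 11–2.
Option IV vs Option I: Option IV preferred on 2+8+3 = 13 ballots; Option IV wins 13–0.
Measure 1 vs Proposal Blue: Measure 1 is ranked higher on 8 ballots, Proposal Blue on 5. Measure 1 wins 8–5.
Measure 1 vs Plan B: Measure 1 preferred on 3 ballots; Plan B wins 10–3.
Measure 1 vs Option III: 8+3 = 11 for Measure 1, 2 for Option III — Measure 1 by 11–2.
Measure 1 vs Option I: 3 for Measure 1, 10 for Option I — Option I by 10–3.
Proposal Blue vs Plan B: 3 to 10, Plan B.
Proposal Blue vs Option III: 3 for Proposal Blue, 10 for Option III — Option III by 10–3.
Proposal Blue vs Option I: 2+3 = 5 for Proposal Blue, 8 for Option I — Option I by 8–5.
Plan B vs Option III: Plan B is ranked higher on 8+3 = 11 ballots, Option III on 2. Plan B wins 11–2.
Plan B vs Option I: 2+8+3 = 13 for Plan B, 0 for Option I — Plan B by 13–0.
Option III vs Option I: Option III is ranked higher on 2 ballots, Option I on 11. Option I wins 11–2.
Only Plan B has no losses; Plan B is the Condorcet winner.

Plan B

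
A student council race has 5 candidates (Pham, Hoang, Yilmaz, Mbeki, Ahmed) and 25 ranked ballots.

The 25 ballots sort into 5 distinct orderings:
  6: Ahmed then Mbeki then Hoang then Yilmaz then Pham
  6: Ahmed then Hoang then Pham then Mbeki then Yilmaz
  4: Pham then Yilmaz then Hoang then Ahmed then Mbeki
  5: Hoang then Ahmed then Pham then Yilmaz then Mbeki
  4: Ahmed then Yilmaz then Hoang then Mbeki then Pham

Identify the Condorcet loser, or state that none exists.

Pairwise majorities:
Pham vs Hoang: 4 for Pham, 21 for Hoang — Hoang by 21–4.
Pham vs Yilmaz: Pham, 15–10.
Pham vs Mbeki: Pham is ranked higher on 6+4+5 = 15 ballots, Mbeki on 10. Pham wins 15–10.
Pham–Ahmed: Ahmed 21–4.
Hoang vs Yilmaz: Hoang preferred on 6+6+5 = 17 ballots; Hoang wins 17–8.
Hoang vs Mbeki: 6+4+5+4 = 19 for Hoang, 6 for Mbeki — Hoang by 19–6.
Hoang vs Ahmed: 9 to 16, Ahmed.
Yilmaz vs Mbeki: 13 to 12, Yilmaz.
Yilmaz vs Ahmed: Yilmaz is ranked higher on 4 ballots, Ahmed on 21. Ahmed wins 21–4.
Mbeki vs Ahmed: Mbeki preferred on 0 ballots; Ahmed wins 25–0.
Mbeki loses to every other candidate — it is the Condorcet loser.

Mbeki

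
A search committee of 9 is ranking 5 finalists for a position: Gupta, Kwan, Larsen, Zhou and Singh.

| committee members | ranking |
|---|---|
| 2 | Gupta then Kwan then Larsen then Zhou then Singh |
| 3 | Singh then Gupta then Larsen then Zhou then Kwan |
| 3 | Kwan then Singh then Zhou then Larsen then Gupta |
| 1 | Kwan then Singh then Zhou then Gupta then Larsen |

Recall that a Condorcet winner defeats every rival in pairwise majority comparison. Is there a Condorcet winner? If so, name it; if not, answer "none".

none

Head-to-head results (9 committee members):
Gupta–Kwan: Gupta 5–4.
Gupta vs Larsen: Gupta wins 6–3.
Gupta vs Zhou: Gupta wins 5–4.
Gupta–Singh: Singh 7–2.
Kwan vs Larsen: Kwan wins 6–3.
Kwan–Zhou: Kwan 6–3.
Kwan–Singh: Kwan 6–3.
Larsen vs Zhou: Larsen, 5–4.
Larsen vs Singh: Singh, 7–2.
Zhou vs Singh: Singh wins 7–2.
Every candidate loses at least once (Gupta loses to Singh; Kwan loses to Gupta; Larsen loses to Gupta; Zhou loses to Gupta; Singh loses to Kwan). The majority relation contains the cycle Gupta → Kwan → Singh → Gupta, so there is no Condorcet winner.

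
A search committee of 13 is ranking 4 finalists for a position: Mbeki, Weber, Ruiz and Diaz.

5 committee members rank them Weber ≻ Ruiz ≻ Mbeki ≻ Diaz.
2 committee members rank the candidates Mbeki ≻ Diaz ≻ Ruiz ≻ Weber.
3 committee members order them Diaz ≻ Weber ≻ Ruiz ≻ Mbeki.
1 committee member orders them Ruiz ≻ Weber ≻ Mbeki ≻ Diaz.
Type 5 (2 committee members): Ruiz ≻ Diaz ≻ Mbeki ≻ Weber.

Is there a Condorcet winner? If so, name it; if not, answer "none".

none

Pairwise majorities:
Mbeki vs Weber: Mbeki is ranked higher on 2+2 = 4 ballots, Weber on 9. Weber wins 9–4.
Mbeki vs Ruiz: 2 for Mbeki, 11 for Ruiz — Ruiz by 11–2.
Mbeki vs Diaz: Mbeki preferred on 5+2+1 = 8 ballots; Mbeki wins 8–5.
Weber vs Ruiz: 5+3 = 8 for Weber, 5 for Ruiz — Weber by 8–5.
Weber vs Diaz: 5+1 = 6 for Weber, 7 for Diaz — Diaz by 7–6.
Ruiz vs Diaz: 8 to 5, Ruiz.
Every candidate loses at least once (Mbeki loses to Weber; Weber loses to Diaz; Ruiz loses to Weber; Diaz loses to Mbeki). The majority relation contains the cycle Mbeki beats Diaz beats Weber beats Mbeki, so there is no Condorcet winner.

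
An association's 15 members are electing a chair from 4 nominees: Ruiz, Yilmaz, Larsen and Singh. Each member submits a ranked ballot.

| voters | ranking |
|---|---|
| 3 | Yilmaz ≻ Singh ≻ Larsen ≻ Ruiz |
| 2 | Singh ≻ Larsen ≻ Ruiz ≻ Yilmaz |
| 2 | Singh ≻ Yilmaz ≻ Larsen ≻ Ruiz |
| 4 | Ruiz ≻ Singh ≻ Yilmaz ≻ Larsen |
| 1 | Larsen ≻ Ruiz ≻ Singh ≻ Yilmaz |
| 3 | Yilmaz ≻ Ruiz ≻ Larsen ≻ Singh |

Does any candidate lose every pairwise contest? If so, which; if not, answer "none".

Pairwise majorities:
Ruiz vs Yilmaz: 7 to 8, Yilmaz.
Ruiz vs Larsen: 4+3 = 7 for Ruiz, 8 for Larsen — Larsen by 8–7.
Ruiz vs Singh: 8 to 7, Ruiz.
Yilmaz–Larsen: Yilmaz 12–3.
Yilmaz vs Singh: 3+3 = 6 for Yilmaz, 9 for Singh — Singh by 9–6.
Larsen vs Singh: Singh, 11–4.
Each candidate has at least one pairwise win (Ruiz beats Singh; Yilmaz beats Ruiz; Larsen beats Ruiz; Singh beats Yilmaz) — no Condorcet loser.

none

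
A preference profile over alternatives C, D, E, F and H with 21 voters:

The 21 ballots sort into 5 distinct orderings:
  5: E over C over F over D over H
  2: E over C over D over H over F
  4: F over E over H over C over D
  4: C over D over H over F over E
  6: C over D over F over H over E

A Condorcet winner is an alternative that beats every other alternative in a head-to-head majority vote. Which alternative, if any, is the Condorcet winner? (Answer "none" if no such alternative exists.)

Pairwise majorities:
C vs D: 21 to 0, C.
C vs E: C preferred on 4+6 = 10 ballots; E wins 11–10.
C vs F: 17 to 4, C.
C vs H: C is ranked higher on 5+2+4+6 = 17 ballots, H on 4. C wins 17–4.
D vs E: 4+6 = 10 for D, 11 for E — E by 11–10.
D vs F: D is ranked higher on 2+4+6 = 12 ballots, F on 9. D wins 12–9.
D vs H: D is ranked higher on 5+2+4+6 = 17 ballots, H on 4. D wins 17–4.
E vs F: 5+2 = 7 for E, 14 for F — F by 14–7.
E vs H: 5+2+4 = 11 for E, 10 for H — E by 11–10.
F vs H: 15 to 6, F.
No alternative is unbeaten: C loses to E; D loses to C; E loses to F; F loses to C; H loses to C. In particular C beats F beats E beats C is a majority cycle — no Condorcet winner exists.

none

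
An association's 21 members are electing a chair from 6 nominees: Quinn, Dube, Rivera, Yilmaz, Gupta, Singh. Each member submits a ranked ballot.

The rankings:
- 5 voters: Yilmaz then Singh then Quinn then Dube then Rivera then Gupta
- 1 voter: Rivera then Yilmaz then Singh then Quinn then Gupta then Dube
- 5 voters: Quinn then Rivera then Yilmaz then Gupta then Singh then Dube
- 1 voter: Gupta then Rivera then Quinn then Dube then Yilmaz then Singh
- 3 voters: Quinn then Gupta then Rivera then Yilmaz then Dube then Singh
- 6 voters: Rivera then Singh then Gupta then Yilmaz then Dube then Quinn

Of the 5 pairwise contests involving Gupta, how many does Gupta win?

Gupta against each rival (21 voters):
Gupta vs Quinn: 7 to 14, Quinn.
Gupta vs Dube: Gupta wins 16–5.
Gupta vs Rivera: Rivera wins 17–4.
Gupta vs Yilmaz: Yilmaz, 11–10.
Gupta–Singh: Singh 12–9.
Gupta beats Dube; loses to Quinn, Rivera, Yilmaz, Singh — 1 pairwise win.

1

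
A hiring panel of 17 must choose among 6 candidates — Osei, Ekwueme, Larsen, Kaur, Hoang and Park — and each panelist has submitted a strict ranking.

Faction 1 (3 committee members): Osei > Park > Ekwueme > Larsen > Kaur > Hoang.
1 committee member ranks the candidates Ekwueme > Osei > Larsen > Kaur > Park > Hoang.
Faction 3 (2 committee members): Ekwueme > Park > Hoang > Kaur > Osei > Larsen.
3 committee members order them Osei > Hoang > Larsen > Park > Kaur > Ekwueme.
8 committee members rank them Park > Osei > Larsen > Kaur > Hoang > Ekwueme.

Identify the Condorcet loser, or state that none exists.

Pairwise majorities:
Osei vs Ekwueme: Osei, 14–3.
Osei vs Larsen: Osei wins 17–0.
Osei vs Kaur: 3+1+3+8 = 15 for Osei, 2 for Kaur — Osei by 15–2.
Osei vs Hoang: Osei preferred on 3+1+3+8 = 15 ballots; Osei wins 15–2.
Osei vs Park: Osei is ranked higher on 3+1+3 = 7 ballots, Park on 10. Park wins 10–7.
Ekwueme vs Larsen: Ekwueme is ranked higher on 3+1+2 = 6 ballots, Larsen on 11. Larsen wins 11–6.
Ekwueme vs Kaur: 3+1+2 = 6 for Ekwueme, 11 for Kaur — Kaur by 11–6.
Ekwueme vs Hoang: Hoang, 11–6.
Ekwueme vs Park: Park wins 14–3.
Larsen–Kaur: Larsen 15–2.
Larsen vs Hoang: 12 to 5, Larsen.
Larsen vs Park: 4 to 13, Park.
Kaur vs Hoang: Kaur wins 12–5.
Kaur vs Park: Park, 16–1.
Hoang–Park: Park 14–3.
Ekwueme loses to every other candidate — it is the Condorcet loser.

Ekwueme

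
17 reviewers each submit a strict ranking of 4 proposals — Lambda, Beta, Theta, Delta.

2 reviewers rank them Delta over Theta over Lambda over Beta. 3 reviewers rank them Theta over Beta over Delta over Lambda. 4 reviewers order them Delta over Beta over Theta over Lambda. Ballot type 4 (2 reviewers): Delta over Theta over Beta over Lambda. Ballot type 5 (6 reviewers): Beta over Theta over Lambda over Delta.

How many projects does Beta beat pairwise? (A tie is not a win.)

3

Beta against each rival (17 reviewers):
Beta vs Lambda: Beta, 15–2.
Beta vs Theta: Beta, 10–7.
Beta vs Delta: 9 to 8, Beta.
Beta beats Lambda, Theta, Delta — 3 pairwise wins.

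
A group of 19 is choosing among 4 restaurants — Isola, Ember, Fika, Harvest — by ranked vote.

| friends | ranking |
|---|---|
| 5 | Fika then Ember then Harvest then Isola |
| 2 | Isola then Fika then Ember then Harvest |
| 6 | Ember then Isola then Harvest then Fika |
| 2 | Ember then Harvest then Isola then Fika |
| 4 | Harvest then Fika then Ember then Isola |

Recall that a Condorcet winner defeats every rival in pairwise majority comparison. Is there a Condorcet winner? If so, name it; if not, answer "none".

none

Pairwise majorities:
Isola vs Ember: Ember wins 17–2.
Isola vs Fika: Isola wins 10–9.
Isola vs Harvest: Harvest, 11–8.
Ember vs Fika: 6+2 = 8 for Ember, 11 for Fika — Fika by 11–8.
Ember vs Harvest: Ember, 15–4.
Fika vs Harvest: Harvest wins 12–7.
Each restaurant drops at least one matchup (Isola loses to Ember; Ember loses to Fika; Fika loses to Isola; Harvest loses to Ember); the cycle Isola > Fika > Ember > Isola rules out a Condorcet winner.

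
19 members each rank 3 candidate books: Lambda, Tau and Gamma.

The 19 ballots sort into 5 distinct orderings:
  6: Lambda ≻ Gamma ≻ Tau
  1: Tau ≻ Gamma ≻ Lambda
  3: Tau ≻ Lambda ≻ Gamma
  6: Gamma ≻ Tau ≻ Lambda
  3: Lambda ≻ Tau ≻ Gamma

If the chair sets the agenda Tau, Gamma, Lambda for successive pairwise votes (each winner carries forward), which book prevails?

Lambda

Round 1: Tau vs Gamma — 7–12, Gamma advances.
Round 2: Gamma vs Lambda — 7–12, Lambda advances.
The agenda winner is Lambda.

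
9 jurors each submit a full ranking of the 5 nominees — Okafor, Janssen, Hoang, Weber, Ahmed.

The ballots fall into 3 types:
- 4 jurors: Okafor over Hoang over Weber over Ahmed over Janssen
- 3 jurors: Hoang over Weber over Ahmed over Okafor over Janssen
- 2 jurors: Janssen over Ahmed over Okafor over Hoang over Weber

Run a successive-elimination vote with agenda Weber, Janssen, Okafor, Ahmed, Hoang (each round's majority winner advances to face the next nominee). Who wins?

Hoang

Round 1: Weber vs Janssen — 7–2, Weber advances.
Round 2: Weber vs Okafor — 3–6, Okafor advances.
Round 3: Okafor vs Ahmed — 4–5, Ahmed advances.
Round 4: Ahmed vs Hoang — 2–7, Hoang advances.
Hoang survives the agenda.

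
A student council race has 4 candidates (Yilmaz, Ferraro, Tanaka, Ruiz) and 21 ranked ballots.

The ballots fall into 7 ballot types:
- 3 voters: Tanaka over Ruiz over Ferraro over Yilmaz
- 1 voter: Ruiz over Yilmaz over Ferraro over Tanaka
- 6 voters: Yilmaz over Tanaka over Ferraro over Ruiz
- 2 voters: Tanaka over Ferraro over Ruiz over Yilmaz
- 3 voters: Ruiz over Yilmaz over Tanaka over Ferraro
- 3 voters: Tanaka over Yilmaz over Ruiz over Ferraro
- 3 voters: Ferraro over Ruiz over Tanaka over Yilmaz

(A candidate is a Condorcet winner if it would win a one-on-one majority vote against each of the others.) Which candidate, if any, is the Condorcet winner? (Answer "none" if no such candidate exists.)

Pairwise majorities:
Yilmaz vs Ferraro: 13 to 8, Yilmaz.
Yilmaz vs Tanaka: Yilmaz is ranked higher on 1+6+3 = 10 ballots, Tanaka on 11. Tanaka wins 11–10.
Yilmaz vs Ruiz: Yilmaz preferred on 6+3 = 9 ballots; Ruiz wins 12–9.
Ferraro vs Tanaka: 1+3 = 4 for Ferraro, 17 for Tanaka — Tanaka by 17–4.
Ferraro vs Ruiz: Ferraro preferred on 6+2+3 = 11 ballots; Ferraro wins 11–10.
Tanaka vs Ruiz: 3+6+2+3 = 14 for Tanaka, 7 for Ruiz — Tanaka by 14–7.
Tanaka beats each of Yilmaz, Ferraro, Ruiz — Tanaka is the Condorcet winner.

Tanaka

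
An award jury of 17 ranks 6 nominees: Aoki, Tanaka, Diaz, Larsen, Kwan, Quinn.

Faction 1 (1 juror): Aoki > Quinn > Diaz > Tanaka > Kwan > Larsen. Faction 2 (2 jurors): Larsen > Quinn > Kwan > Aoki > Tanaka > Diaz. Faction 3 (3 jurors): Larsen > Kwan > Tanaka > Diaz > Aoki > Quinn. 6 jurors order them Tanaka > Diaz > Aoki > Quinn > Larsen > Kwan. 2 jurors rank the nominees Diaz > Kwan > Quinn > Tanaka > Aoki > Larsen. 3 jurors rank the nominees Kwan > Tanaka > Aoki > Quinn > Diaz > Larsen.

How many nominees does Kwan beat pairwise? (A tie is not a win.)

Kwan against each rival (17 jurors):
Kwan vs Aoki: Kwan is ranked higher on 2+3+2+3 = 10 ballots, Aoki on 7. Kwan wins 10–7.
Kwan vs Tanaka: Kwan is ranked higher on 2+3+2+3 = 10 ballots, Tanaka on 7. Kwan wins 10–7.
Kwan vs Diaz: Diaz wins 9–8.
Kwan vs Larsen: Larsen wins 11–6.
Kwan vs Quinn: Kwan is ranked higher on 3+2+3 = 8 ballots, Quinn on 9. Quinn wins 9–8.
Kwan beats Aoki, Tanaka; loses to Diaz, Larsen, Quinn — 2 pairwise wins.

2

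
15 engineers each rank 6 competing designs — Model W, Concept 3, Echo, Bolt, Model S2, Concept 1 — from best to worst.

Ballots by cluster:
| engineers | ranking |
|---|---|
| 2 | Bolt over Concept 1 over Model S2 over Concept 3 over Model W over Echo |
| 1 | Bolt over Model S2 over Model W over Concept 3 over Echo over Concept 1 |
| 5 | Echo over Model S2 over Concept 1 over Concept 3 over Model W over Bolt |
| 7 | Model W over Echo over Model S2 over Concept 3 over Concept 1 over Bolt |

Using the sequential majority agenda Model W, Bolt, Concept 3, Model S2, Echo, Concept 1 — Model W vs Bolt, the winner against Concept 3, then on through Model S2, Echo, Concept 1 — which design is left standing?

Round 1: Model W vs Bolt — 12–3, Model W advances.
Round 2: Model W vs Concept 3 — 8–7, Model W advances.
Round 3: Model W vs Model S2 — 7–8, Model S2 advances.
Round 4: Model S2 vs Echo — 3–12, Echo advances.
Round 5: Echo vs Concept 1 — 13–2, Echo advances.
The agenda winner is Echo.

Echo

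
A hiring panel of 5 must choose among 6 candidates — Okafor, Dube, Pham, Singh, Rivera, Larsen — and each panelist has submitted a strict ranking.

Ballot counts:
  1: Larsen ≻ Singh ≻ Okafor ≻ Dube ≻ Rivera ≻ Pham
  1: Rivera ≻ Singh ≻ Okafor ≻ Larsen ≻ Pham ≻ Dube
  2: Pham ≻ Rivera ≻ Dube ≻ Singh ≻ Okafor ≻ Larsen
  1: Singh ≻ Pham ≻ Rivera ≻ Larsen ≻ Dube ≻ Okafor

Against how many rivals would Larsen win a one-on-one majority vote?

Larsen against each rival (5 committee members):
Larsen vs Okafor: 1+1 = 2 for Larsen, 3 for Okafor — Okafor by 3–2.
Larsen vs Dube: Larsen preferred on 1+1+1 = 3 ballots; Larsen wins 3–2.
Larsen vs Pham: Pham, 3–2.
Larsen vs Singh: Larsen is ranked higher on 1 ballot, Singh on 4. Singh wins 4–1.
Larsen vs Rivera: Rivera, 4–1.
Larsen beats Dube; loses to Okafor, Pham, Singh, Rivera — 1 pairwise win.

1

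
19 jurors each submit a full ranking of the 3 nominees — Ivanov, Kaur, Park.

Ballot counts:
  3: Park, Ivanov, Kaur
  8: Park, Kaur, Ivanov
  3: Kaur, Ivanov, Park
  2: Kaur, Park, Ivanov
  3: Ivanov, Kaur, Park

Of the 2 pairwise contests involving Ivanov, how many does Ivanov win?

Ivanov against each rival (19 jurors):
Ivanov vs Kaur: 3+3 = 6 for Ivanov, 13 for Kaur — Kaur by 13–6.
Ivanov vs Park: Park wins 13–6.
Ivanov beats no one; loses to Kaur, Park — 0 pairwise wins.

0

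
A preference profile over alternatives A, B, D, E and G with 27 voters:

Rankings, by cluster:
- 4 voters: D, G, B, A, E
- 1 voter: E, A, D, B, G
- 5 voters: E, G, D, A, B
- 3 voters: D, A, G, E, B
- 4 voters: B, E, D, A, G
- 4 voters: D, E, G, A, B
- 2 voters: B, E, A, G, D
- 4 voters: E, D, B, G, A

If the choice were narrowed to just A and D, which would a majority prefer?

D

Ballots ranking A above D: 1 + 2 = 3.
Ballots ranking D above A: 27 − 3 = 24.
D wins the head-to-head 24–3.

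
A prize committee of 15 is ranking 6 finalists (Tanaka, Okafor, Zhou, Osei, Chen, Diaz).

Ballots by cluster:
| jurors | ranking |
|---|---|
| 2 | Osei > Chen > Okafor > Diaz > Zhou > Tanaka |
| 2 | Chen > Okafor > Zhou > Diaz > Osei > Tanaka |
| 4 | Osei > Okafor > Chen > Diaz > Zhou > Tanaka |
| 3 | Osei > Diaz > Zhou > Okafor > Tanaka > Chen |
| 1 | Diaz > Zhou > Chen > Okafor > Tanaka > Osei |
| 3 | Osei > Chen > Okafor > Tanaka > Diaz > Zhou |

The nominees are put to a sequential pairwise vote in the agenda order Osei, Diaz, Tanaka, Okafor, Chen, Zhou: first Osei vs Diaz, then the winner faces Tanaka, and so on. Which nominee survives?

Round 1: Osei vs Diaz — 12–3, Osei advances.
Round 2: Osei vs Tanaka — 14–1, Osei advances.
Round 3: Osei vs Okafor — 12–3, Osei advances.
Round 4: Osei vs Chen — 12–3, Osei advances.
Round 5: Osei vs Zhou — 12–3, Osei advances.
The agenda winner is Osei.

Osei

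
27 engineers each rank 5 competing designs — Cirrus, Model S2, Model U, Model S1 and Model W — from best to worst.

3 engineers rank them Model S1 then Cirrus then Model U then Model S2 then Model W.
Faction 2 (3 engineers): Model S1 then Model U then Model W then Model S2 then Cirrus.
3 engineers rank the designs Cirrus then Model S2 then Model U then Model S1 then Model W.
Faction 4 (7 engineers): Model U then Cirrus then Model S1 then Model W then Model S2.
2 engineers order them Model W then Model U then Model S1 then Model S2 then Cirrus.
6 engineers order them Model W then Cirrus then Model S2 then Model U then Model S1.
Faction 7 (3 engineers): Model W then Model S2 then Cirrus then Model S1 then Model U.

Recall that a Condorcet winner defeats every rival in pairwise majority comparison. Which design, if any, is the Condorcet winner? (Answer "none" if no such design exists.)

none

Check each pair by majority over 27 ballots:
Cirrus–Model S2: Cirrus 19–8.
Cirrus–Model U: Cirrus 15–12.
Cirrus–Model S1: Cirrus 19–8.
Cirrus–Model W: Model W 14–13.
Model S2 vs Model U: Model U, 15–12.
Model S2 vs Model S1: Model S1, 15–12.
Model S2 vs Model W: Model W wins 21–6.
Model U–Model S1: Model U 18–9.
Model U vs Model W: Model U, 16–11.
Model S1 vs Model W: Model S1 wins 16–11.
Each design drops at least one matchup (Cirrus loses to Model W; Model S2 loses to Cirrus; Model U loses to Cirrus; Model S1 loses to Cirrus; Model W loses to Model U); the cycle Cirrus > Model U > Model W > Cirrus rules out a Condorcet winner.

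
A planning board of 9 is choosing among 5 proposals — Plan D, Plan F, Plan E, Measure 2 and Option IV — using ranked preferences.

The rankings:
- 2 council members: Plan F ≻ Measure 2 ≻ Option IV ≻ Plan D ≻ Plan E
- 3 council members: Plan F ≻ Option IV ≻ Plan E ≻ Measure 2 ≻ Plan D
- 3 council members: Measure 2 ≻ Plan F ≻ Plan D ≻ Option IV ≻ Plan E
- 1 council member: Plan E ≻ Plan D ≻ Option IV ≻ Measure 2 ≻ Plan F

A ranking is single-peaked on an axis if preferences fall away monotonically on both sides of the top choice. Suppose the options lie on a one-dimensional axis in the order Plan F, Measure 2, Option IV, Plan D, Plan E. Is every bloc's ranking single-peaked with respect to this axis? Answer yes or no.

Axis positions: Plan F=1, Measure 2=2, Option IV=3, Plan D=4, Plan E=5.
Bloc 1 (peak Plan F at position 1): ranking walks positions 1-2-3-4-5, expanding outward from the peak — single-peaked.
Bloc 2: ranking walks positions 1-3-5-2-4; Option IV is ranked above Measure 2 even though Measure 2 lies between Option IV and the peak Plan F on the axis — preferences dip and rise again. Not single-peaked.
Bloc 3: ranking walks positions 2-1-4-3-5; Plan D is ranked above Option IV even though Option IV lies between Plan D and the peak Measure 2 on the axis — preferences dip and rise again. Not single-peaked.
Bloc 4 (peak Plan E at position 5): ranking walks positions 5-4-3-2-1, expanding outward from the peak — single-peaked.
Bloc 2 violates single-peakedness, so the profile is not single-peaked on this axis.

no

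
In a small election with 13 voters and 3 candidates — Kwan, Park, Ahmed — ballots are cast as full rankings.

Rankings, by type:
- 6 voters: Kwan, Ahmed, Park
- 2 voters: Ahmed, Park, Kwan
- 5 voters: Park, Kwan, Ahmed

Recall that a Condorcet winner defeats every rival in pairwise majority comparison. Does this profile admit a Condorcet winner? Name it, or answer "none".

Pairwise majorities:
Kwan vs Park: 6 for Kwan, 7 for Park — Park by 7–6.
Kwan vs Ahmed: 11 to 2, Kwan.
Park vs Ahmed: 5 to 8, Ahmed.
Every candidate loses at least once (Kwan loses to Park; Park loses to Ahmed; Ahmed loses to Kwan). The majority relation contains the cycle Kwan beats Ahmed beats Park beats Kwan, so there is no Condorcet winner.

none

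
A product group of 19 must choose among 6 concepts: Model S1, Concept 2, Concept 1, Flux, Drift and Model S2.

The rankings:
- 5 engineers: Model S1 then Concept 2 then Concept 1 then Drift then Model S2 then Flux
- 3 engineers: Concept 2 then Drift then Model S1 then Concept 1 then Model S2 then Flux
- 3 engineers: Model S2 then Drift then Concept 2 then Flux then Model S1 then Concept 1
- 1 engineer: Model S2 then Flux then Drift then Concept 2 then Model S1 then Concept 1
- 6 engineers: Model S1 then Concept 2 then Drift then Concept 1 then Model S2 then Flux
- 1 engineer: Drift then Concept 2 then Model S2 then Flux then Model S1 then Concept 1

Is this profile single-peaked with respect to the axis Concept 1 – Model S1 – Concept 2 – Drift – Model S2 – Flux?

yes

Axis positions: Concept 1=1, Model S1=2, Concept 2=3, Drift=4, Model S2=5, Flux=6.
Bloc 1 (peak Model S1 at position 2): ranking walks positions 2-3-1-4-5-6, expanding outward from the peak — single-peaked.
Bloc 2 (peak Concept 2 at position 3): ranking walks positions 3-4-2-1-5-6, expanding outward from the peak — single-peaked.
Bloc 3 (peak Model S2 at position 5): ranking walks positions 5-4-3-6-2-1, expanding outward from the peak — single-peaked.
Bloc 4 (peak Model S2 at position 5): ranking walks positions 5-6-4-3-2-1, expanding outward from the peak — single-peaked.
Bloc 5 (peak Model S1 at position 2): ranking walks positions 2-3-4-1-5-6, expanding outward from the peak — single-peaked.
Bloc 6 (peak Drift at position 4): ranking walks positions 4-3-5-6-2-1, expanding outward from the peak — single-peaked.
Every ranking is single-peaked on this axis.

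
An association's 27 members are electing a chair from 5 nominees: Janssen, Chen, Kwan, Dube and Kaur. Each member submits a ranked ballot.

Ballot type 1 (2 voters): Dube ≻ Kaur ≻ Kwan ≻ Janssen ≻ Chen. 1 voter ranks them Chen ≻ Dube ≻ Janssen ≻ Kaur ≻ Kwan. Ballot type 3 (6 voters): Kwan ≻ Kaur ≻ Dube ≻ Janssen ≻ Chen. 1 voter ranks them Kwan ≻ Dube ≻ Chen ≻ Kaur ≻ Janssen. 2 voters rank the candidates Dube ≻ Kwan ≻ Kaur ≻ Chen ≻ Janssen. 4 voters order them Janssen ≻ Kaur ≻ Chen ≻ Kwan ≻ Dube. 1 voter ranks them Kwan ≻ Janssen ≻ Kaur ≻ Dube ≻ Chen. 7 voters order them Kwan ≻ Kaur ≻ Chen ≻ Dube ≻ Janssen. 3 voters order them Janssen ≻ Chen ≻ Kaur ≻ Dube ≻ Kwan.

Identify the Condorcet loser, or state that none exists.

none

Pairwise majorities:
Janssen–Chen: Janssen 16–11.
Janssen vs Kwan: Kwan, 19–8.
Janssen vs Dube: 4+1+3 = 8 for Janssen, 19 for Dube — Dube by 19–8.
Janssen–Kaur: Kaur 18–9.
Chen vs Kwan: 8 to 19, Kwan.
Chen vs Dube: Chen preferred on 1+4+7+3 = 15 ballots; Chen wins 15–12.
Chen vs Kaur: Kaur, 22–5.
Kwan vs Dube: Kwan is ranked higher on 6+1+4+1+7 = 19 ballots, Dube on 8. Kwan wins 19–8.
Kwan vs Kaur: 6+1+2+1+7 = 17 for Kwan, 10 for Kaur — Kwan by 17–10.
Dube vs Kaur: 2+1+1+2 = 6 for Dube, 21 for Kaur — Kaur by 21–6.
Each candidate has at least one pairwise win (Janssen beats Chen; Chen beats Dube; Kwan beats Janssen; Dube beats Janssen; Kaur beats Janssen) — no Condorcet loser.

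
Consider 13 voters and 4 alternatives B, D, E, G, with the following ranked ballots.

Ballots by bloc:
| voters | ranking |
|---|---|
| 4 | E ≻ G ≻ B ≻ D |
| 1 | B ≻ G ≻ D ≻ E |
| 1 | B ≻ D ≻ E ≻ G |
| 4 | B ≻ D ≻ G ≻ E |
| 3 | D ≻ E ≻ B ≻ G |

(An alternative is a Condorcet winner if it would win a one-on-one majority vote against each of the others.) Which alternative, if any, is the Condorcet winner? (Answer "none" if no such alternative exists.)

none

Check each pair by majority over 13 ballots:
B vs D: 4+1+1+4 = 10 for B, 3 for D — B by 10–3.
B vs E: 6 to 7, E.
B vs G: 1+1+4+3 = 9 for B, 4 for G — B by 9–4.
D vs E: D preferred on 1+1+4+3 = 9 ballots; D wins 9–4.
D vs G: 8 to 5, D.
E vs G: E is ranked higher on 4+1+3 = 8 ballots, G on 5. E wins 8–5.
Every alternative loses at least once (B loses to E; D loses to B; E loses to D; G loses to B). The majority relation contains the cycle B > D > E > B, so there is no Condorcet winner.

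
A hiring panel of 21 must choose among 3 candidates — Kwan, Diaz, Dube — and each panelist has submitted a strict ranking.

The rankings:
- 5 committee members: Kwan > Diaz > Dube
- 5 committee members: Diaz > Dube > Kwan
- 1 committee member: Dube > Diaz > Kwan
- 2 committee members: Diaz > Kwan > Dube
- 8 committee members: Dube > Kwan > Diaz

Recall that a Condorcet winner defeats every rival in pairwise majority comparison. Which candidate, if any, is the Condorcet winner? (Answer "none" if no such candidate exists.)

Pairwise majorities:
Kwan–Diaz: Kwan 13–8.
Kwan vs Dube: Kwan is ranked higher on 5+2 = 7 ballots, Dube on 14. Dube wins 14–7.
Diaz vs Dube: Diaz, 12–9.
No candidate is unbeaten: Kwan loses to Dube; Diaz loses to Kwan; Dube loses to Diaz. In particular Kwan → Diaz → Dube → Kwan is a majority cycle — no Condorcet winner exists.

none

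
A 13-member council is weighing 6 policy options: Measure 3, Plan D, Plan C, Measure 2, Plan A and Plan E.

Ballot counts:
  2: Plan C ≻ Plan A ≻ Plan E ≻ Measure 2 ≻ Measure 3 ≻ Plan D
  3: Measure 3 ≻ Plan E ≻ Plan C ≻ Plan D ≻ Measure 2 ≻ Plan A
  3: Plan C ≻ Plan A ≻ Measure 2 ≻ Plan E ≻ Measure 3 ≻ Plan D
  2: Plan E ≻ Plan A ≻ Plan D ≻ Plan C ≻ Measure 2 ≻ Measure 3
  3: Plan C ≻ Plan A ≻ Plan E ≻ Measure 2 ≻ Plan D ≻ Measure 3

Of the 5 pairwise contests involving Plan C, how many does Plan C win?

Plan C against each rival (13 council members):
Plan C–Measure 3: Plan C 10–3.
Plan C vs Plan D: Plan C is ranked higher on 2+3+3+3 = 11 ballots, Plan D on 2. Plan C wins 11–2.
Plan C–Measure 2: Plan C 13–0.
Plan C vs Plan A: Plan C, 11–2.
Plan C vs Plan E: Plan C, 8–5.
Plan C beats Measure 3, Plan D, Measure 2, Plan A, Plan E — 5 pairwise wins.

5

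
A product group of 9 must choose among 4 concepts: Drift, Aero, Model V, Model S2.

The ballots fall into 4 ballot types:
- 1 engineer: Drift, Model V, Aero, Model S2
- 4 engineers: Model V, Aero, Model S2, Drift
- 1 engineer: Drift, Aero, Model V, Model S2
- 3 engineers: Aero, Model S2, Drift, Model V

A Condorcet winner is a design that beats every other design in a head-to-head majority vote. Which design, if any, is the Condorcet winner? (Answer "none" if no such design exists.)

Head-to-head results (9 engineers):
Drift vs Aero: Aero wins 7–2.
Drift–Model V: Drift 5–4.
Drift vs Model S2: Model S2, 7–2.
Aero vs Model V: Model V, 5–4.
Aero–Model S2: Aero 9–0.
Model V–Model S2: Model V 6–3.
Each design drops at least one matchup (Drift loses to Aero; Aero loses to Model V; Model V loses to Drift; Model S2 loses to Aero); the cycle Drift > Model V > Aero > Drift rules out a Condorcet winner.

none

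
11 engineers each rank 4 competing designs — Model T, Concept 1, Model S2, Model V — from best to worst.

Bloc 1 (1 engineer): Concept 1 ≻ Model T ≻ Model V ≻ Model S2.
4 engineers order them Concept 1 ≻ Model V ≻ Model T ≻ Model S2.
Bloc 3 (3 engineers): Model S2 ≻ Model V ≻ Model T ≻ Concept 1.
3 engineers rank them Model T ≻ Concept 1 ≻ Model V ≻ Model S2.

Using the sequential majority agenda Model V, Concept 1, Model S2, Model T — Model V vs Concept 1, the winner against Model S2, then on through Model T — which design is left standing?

Model T

Round 1: Model V vs Concept 1 — 3–8, Concept 1 advances.
Round 2: Concept 1 vs Model S2 — 8–3, Concept 1 advances.
Round 3: Concept 1 vs Model T — 5–6, Model T advances.
The agenda winner is Model T.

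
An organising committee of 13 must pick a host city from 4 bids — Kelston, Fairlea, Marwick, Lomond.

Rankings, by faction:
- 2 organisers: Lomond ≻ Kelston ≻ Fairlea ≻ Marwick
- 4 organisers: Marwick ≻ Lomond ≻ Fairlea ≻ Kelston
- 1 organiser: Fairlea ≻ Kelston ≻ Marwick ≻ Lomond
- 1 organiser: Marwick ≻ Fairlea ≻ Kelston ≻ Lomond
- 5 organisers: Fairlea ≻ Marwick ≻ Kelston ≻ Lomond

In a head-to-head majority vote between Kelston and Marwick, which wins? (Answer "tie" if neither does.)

Ballots ranking Kelston above Marwick: 2 + 1 = 3.
Ballots ranking Marwick above Kelston: 13 − 3 = 10.
Marwick wins the head-to-head 10–3.

Marwick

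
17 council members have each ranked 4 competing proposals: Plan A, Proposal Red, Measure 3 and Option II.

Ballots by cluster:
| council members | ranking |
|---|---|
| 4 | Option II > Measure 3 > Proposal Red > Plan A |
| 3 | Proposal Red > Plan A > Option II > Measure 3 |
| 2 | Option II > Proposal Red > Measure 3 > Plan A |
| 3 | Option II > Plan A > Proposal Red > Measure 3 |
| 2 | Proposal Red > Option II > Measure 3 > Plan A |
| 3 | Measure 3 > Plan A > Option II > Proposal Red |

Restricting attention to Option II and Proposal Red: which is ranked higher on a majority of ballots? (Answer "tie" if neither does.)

Option II

Ballots ranking Option II above Proposal Red: 4 + 2 + 3 + 3 = 12.
Ballots ranking Proposal Red above Option II: 17 − 12 = 5.
Option II wins the head-to-head 12–5.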